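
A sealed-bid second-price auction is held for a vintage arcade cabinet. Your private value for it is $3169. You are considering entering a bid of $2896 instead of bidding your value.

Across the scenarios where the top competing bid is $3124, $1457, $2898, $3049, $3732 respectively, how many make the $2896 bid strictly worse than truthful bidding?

3

The deviation hurts exactly when the highest competing bid lies strictly between $2896 and $3169 — underbidding then forfeits a profitable win.
$3124: inside the interval → strictly worse (loss $45).
$1457: below both → same outcome either way.
$2898: inside the interval → strictly worse (loss $271).
$3049: inside the interval → strictly worse (loss $120).
$3732: above both → same outcome either way.
Count: 3.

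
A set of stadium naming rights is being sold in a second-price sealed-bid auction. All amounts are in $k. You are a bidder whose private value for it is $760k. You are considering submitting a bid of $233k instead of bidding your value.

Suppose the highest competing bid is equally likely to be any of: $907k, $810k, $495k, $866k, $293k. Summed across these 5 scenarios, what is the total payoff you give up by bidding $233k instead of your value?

$732k

The deviation costs you only when the competing bid falls strictly between $233k and $760k; elsewhere both bids give the same outcome.
$907k: outcomes coincide → loss $0k.
$810k: outcomes coincide → loss $0k.
$495k: truthful payoff $265k, deviation payoff $0k → loss $265k.
$866k: outcomes coincide → loss $0k.
$293k: truthful payoff $467k, deviation payoff $0k → loss $467k.
Total loss = $265k + $467k = $732k.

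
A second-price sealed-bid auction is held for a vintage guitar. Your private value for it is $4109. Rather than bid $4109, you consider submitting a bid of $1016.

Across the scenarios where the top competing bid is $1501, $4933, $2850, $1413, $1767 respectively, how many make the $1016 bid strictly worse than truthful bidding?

4

The deviation hurts exactly when the highest competing bid lies strictly between $1016 and $4109 — underbidding then forfeits a profitable win.
$1501: inside the interval → strictly worse (loss $2608).
$4933: above both → same outcome either way.
$2850: inside the interval → strictly worse (loss $1259).
$1413: inside the interval → strictly worse (loss $2696).
$1767: inside the interval → strictly worse (loss $2342).
Count: 4.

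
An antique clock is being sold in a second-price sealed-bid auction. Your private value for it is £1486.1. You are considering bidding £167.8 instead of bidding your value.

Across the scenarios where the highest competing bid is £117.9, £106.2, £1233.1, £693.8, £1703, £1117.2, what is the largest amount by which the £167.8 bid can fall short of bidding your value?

£792.3

£117.9: same outcome either way → loss £0.
£106.2: same outcome either way → loss £0.
£1233.1: truthful gives £253, deviation gives £0 → loss £253.
£693.8: truthful gives £792.3, deviation gives £0 → loss £792.3.
£1703: same outcome either way → loss £0.
£1117.2: truthful gives £368.9, deviation gives £0 → loss £368.9.
Maximum loss: £792.3.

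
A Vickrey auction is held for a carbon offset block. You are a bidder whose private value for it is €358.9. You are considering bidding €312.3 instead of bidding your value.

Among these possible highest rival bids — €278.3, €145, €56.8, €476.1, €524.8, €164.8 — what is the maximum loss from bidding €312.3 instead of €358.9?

€0

€278.3: same outcome either way → loss €0.
€145: same outcome either way → loss €0.
€56.8: same outcome either way → loss €0.
€476.1: same outcome either way → loss €0.
€524.8: same outcome either way → loss €0.
€164.8: same outcome either way → loss €0.
Maximum loss: €0.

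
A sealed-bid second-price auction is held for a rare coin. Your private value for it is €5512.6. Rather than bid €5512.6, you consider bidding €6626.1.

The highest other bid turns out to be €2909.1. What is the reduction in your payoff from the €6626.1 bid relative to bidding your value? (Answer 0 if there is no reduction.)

€0

Bidding your value €5512.6: you win (since €5512.6 > €2909.1) and pay €2909.1. Payoff €2603.5.
Bidding €6626.1: you win and pay €2909.1. Payoff €5512.6 − €2909.1 = €2603.5.
Difference = €2603.5 − €2603.5 = €0; both bids lead to the same outcome because the competing bid is below both your value and your alternative bid.
Truthful bidding weakly dominates here: raising your bid can only win items priced above your value, and lowering it can only forfeit items priced below.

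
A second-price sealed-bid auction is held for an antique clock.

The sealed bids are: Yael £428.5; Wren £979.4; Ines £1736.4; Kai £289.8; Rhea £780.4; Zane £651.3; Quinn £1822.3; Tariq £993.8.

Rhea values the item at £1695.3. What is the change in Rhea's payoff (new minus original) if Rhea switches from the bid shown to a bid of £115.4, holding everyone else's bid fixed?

The highest bid among the other bidders is £1822.3; Rhea's bid doesn't change that.
Original bid £780.4: Rhea is not highest (top rival bid is £1822.3); payoff £0.
Alternative bid £115.4: Rhea is not highest (top rival bid is £1822.3); payoff £0.
Change in payoff = £0 − (£0) = £0.

£0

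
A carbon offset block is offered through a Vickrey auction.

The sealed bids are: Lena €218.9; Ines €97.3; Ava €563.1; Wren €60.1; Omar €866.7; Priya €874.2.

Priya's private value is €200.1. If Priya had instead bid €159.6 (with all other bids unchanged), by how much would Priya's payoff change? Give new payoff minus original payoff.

€666.6

The highest bid among the other bidders is €866.7; Priya's bid doesn't change that.
Original bid €874.2: Priya is highest, pays the top rival bid €866.7; payoff €200.1 − €866.7 = −€666.6.
Alternative bid €159.6: Priya is not highest (top rival bid is €866.7); payoff €0.
Change in payoff = €0 − (−€666.6) = €666.6.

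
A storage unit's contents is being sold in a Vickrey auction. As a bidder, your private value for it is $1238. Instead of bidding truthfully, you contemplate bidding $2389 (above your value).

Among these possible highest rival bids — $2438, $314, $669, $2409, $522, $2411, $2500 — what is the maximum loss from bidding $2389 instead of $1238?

$2438: same outcome either way → loss $0.
$314: same outcome either way → loss $0.
$669: same outcome either way → loss $0.
$2409: same outcome either way → loss $0.
$522: same outcome either way → loss $0.
$2411: same outcome either way → loss $0.
$2500: same outcome either way → loss $0.
Maximum loss: $0.

$0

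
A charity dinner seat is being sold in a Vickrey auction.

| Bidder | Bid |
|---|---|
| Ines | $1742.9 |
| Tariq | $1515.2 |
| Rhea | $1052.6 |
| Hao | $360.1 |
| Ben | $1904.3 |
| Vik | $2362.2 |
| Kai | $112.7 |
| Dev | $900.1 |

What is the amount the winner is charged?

Highest bid: Vik at $2362.2, so Vik wins.
Second-highest bid: Ben at $1904.3 — that is the price the winner pays.

$1904.3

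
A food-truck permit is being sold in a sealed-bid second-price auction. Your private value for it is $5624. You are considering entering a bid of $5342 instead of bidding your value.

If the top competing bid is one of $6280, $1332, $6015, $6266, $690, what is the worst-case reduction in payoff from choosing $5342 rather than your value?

$6280: same outcome either way → loss $0.
$1332: same outcome either way → loss $0.
$6015: same outcome either way → loss $0.
$6266: same outcome either way → loss $0.
$690: same outcome either way → loss $0.
Maximum loss: $0.

$0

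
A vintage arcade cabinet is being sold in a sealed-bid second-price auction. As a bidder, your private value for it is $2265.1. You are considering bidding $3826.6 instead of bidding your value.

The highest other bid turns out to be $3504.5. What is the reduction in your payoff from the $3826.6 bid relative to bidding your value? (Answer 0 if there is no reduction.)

Bidding your value $2265.1: you lose (since $2265.1 < $3504.5). Payoff $0.
Bidding $3826.6: you win and pay $3504.5. Payoff $2265.1 − $3504.5 = −$1239.4.
The competing bid $3504.5 lies between your value and your inflated bid, so overbidding wins an item priced above your value.
Loss from deviating = $0 − (−$1239.4) = $1239.4.

$1239.4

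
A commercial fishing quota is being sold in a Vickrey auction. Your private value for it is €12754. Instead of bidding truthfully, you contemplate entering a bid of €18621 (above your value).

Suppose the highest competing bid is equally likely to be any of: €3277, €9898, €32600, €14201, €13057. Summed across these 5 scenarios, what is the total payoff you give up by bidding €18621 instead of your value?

The deviation costs you only when the competing bid falls strictly between €12754 and €18621; elsewhere both bids give the same outcome.
€3277: outcomes coincide → loss €0.
€9898: outcomes coincide → loss €0.
€32600: outcomes coincide → loss €0.
€14201: truthful payoff €0, deviation payoff −€1447 → loss €1447.
€13057: truthful payoff €0, deviation payoff −€303 → loss €303.
Total loss = €1447 + €303 = €1750.

€1750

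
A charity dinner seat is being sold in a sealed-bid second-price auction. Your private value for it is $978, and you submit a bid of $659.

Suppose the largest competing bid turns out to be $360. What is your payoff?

Your bid $659 exceeds the highest competing bid $360, so you win.
In a second-price auction the winner pays the second-highest bid, $360.
Payoff = value − price = $978 − $360 = $618.

$618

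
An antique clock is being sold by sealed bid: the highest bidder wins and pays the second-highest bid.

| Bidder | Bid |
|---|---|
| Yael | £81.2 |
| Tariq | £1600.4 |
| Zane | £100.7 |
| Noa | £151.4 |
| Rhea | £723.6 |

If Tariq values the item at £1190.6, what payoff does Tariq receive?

£467

Highest bid: Tariq at £1600.4, so Tariq wins.
Second-highest bid: Rhea at £723.6 — that is the price the winner pays.
Tariq's payoff = value − price = £1190.6 − £723.6 = £467.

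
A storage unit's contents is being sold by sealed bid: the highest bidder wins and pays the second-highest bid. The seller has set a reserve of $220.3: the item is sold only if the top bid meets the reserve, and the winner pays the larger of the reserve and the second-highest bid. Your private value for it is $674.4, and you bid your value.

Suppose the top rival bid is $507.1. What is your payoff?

Your bid $674.4 is the highest and exceeds the reserve.
Price = max(second-highest bid, reserve) = max($507.1, $220.3) = $507.1.
Payoff = $674.4 − $507.1 = $167.3.

$167.3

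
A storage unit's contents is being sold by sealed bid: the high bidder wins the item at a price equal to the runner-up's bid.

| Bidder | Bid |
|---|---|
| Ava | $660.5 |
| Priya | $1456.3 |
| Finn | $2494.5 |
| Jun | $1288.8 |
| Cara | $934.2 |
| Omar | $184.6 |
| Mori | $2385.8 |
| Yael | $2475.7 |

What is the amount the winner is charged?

$2475.7

Highest bid: Finn at $2494.5, so Finn wins.
Second-highest bid: Yael at $2475.7 — that is the price the winner pays.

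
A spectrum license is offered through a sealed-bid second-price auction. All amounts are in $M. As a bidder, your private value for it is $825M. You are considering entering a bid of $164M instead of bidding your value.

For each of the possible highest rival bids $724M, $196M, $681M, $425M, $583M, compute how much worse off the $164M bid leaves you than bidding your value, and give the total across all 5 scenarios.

The deviation costs you only when the competing bid falls strictly between $164M and $825M; elsewhere both bids give the same outcome.
$724M: truthful payoff $101M, deviation payoff $0M → loss $101M.
$196M: truthful payoff $629M, deviation payoff $0M → loss $629M.
$681M: truthful payoff $144M, deviation payoff $0M → loss $144M.
$425M: truthful payoff $400M, deviation payoff $0M → loss $400M.
$583M: truthful payoff $242M, deviation payoff $0M → loss $242M.
Total loss = $101M + $629M + $144M + $400M + $242M = $1516M.

$1516M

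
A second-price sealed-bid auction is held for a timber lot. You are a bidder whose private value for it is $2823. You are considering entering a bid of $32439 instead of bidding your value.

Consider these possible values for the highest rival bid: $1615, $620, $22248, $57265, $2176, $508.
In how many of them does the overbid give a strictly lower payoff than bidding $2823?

The deviation hurts exactly when the highest competing bid lies strictly between $2823 and $32439 — overbidding then wins at a price above your value.
$1615: below both → same outcome either way.
$620: below both → same outcome either way.
$22248: inside the interval → strictly worse (loss $19425).
$57265: above both → same outcome either way.
$2176: below both → same outcome either way.
$508: below both → same outcome either way.
Count: 1.

1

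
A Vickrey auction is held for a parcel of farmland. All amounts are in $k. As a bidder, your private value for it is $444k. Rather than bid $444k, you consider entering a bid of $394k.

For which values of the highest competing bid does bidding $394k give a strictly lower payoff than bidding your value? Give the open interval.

If the competing bid is below $394k, both bids win at the same price — no difference.
If it is above $444k, both bids lose — no difference.
If it lies strictly between $394k and $444k, bidding your value wins at a price below your value (positive payoff) while bidding $394k loses (payoff 0).
So the deviation strictly hurts on the open interval ($394k, $444k).

($394k, $444k)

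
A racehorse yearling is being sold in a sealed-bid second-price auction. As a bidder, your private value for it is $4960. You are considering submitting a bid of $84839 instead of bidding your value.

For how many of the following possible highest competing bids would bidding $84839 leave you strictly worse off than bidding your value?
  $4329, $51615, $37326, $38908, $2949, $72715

The deviation hurts exactly when the highest competing bid lies strictly between $4960 and $84839 — overbidding then wins at a price above your value.
$4329: below both → same outcome either way.
$51615: inside the interval → strictly worse (loss $46655).
$37326: inside the interval → strictly worse (loss $32366).
$38908: inside the interval → strictly worse (loss $33948).
$2949: below both → same outcome either way.
$72715: inside the interval → strictly worse (loss $67755).
Count: 4.

4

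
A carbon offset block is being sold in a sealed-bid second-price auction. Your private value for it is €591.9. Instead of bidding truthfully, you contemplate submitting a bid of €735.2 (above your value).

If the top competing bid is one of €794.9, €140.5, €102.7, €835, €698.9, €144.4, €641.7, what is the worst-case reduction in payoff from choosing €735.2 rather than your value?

€107

€794.9: same outcome either way → loss €0.
€140.5: same outcome either way → loss €0.
€102.7: same outcome either way → loss €0.
€835: same outcome either way → loss €0.
€698.9: truthful gives €0, deviation gives −€107 → loss €107.
€144.4: same outcome either way → loss €0.
€641.7: truthful gives €0, deviation gives −€49.8 → loss €49.8.
Maximum loss: €107.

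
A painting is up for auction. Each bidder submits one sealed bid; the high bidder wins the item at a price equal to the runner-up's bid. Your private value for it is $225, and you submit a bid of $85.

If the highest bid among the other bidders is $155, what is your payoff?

$0

Your bid $85 is below the highest competing bid $155, so you lose.
A losing bidder pays nothing and receives nothing: payoff = $0.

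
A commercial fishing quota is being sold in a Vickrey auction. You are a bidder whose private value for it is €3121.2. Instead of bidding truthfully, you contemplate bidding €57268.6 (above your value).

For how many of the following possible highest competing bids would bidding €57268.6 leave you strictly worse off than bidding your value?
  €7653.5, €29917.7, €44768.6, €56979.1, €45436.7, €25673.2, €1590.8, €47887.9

The deviation hurts exactly when the highest competing bid lies strictly between €3121.2 and €57268.6 — overbidding then wins at a price above your value.
€7653.5: inside the interval → strictly worse (loss €4532.3).
€29917.7: inside the interval → strictly worse (loss €26796.5).
€44768.6: inside the interval → strictly worse (loss €41647.4).
€56979.1: inside the interval → strictly worse (loss €53857.9).
€45436.7: inside the interval → strictly worse (loss €42315.5).
€25673.2: inside the interval → strictly worse (loss €22552).
€1590.8: below both → same outcome either way.
€47887.9: inside the interval → strictly worse (loss €44766.7).
Count: 7.

7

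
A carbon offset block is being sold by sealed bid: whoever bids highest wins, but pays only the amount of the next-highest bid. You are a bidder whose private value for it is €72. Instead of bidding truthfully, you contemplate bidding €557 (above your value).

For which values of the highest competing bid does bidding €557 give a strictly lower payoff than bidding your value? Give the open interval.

(€72, €557)

If the competing bid is below €72, both bids win at the same price — no difference.
If it is above €557, both bids lose — no difference.
If it lies strictly between €72 and €557, bidding your value loses (payoff 0) while bidding €557 wins at a price above your value (payoff negative).
So the deviation strictly hurts on the open interval (€72, €557).
Because the price is fixed by the runner-up's bid, deviating from your value can only change a good outcome into a bad one — never the reverse.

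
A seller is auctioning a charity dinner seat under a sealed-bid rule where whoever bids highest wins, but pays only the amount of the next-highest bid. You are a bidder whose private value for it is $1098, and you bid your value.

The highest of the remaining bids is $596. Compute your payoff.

$502

Your bid $1098 exceeds the highest competing bid $596, so you win.
In a second-price auction the winner pays the second-highest bid, $596.
Payoff = value − price = $1098 − $596 = $502.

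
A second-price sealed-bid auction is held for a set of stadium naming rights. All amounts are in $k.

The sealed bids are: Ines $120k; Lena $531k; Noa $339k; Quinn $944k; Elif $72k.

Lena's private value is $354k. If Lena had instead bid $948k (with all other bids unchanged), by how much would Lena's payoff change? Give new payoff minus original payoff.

−$590k

The highest bid among the other bidders is $944k; Lena's bid doesn't change that.
Original bid $531k: Lena is not highest (top rival bid is $944k); payoff $0k.
Alternative bid $948k: Lena is highest, pays the top rival bid $944k; payoff $354k − $944k = −$590k.
Change in payoff = −$590k − ($0k) = −$590k.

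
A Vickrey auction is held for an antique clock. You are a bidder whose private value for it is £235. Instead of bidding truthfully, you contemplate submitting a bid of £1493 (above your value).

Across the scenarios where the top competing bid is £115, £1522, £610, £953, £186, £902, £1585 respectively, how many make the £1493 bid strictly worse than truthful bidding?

3

The deviation hurts exactly when the highest competing bid lies strictly between £235 and £1493 — overbidding then wins at a price above your value.
£115: below both → same outcome either way.
£1522: above both → same outcome either way.
£610: inside the interval → strictly worse (loss £375).
£953: inside the interval → strictly worse (loss £718).
£186: below both → same outcome either way.
£902: inside the interval → strictly worse (loss £667).
£1585: above both → same outcome either way.
Count: 3.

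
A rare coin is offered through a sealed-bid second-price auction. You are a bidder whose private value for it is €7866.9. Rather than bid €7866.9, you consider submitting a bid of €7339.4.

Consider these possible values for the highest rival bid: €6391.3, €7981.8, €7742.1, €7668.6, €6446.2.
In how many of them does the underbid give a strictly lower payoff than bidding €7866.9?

The deviation hurts exactly when the highest competing bid lies strictly between €7339.4 and €7866.9 — underbidding then forfeits a profitable win.
€6391.3: below both → same outcome either way.
€7981.8: above both → same outcome either way.
€7742.1: inside the interval → strictly worse (loss €124.8).
€7668.6: inside the interval → strictly worse (loss €198.3).
€6446.2: below both → same outcome either way.
Count: 2.

2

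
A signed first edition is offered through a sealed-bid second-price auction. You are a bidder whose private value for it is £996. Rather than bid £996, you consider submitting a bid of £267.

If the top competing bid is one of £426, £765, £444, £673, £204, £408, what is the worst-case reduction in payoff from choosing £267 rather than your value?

£426: truthful gives £570, deviation gives £0 → loss £570.
£765: truthful gives £231, deviation gives £0 → loss £231.
£444: truthful gives £552, deviation gives £0 → loss £552.
£673: truthful gives £323, deviation gives £0 → loss £323.
£204: same outcome either way → loss £0.
£408: truthful gives £588, deviation gives £0 → loss £588.
Maximum loss: £588.

£588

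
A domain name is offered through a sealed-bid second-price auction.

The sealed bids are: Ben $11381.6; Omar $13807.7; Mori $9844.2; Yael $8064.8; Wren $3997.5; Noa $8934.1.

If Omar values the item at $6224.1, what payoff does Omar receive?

Highest bid: Omar at $13807.7, so Omar wins.
Second-highest bid: Ben at $11381.6 — that is the price the winner pays.
Omar's payoff = value − price = $6224.1 − $11381.6 = −$5157.5.

−$5157.5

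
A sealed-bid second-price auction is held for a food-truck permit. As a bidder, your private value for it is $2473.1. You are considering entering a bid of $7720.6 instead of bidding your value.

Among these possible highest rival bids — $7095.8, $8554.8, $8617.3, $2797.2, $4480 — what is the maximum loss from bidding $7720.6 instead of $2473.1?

$7095.8: truthful gives $0, deviation gives −$4622.7 → loss $4622.7.
$8554.8: same outcome either way → loss $0.
$8617.3: same outcome either way → loss $0.
$2797.2: truthful gives $0, deviation gives −$324.1 → loss $324.1.
$4480: truthful gives $0, deviation gives −$2006.9 → loss $2006.9.
Maximum loss: $4622.7.

$4622.7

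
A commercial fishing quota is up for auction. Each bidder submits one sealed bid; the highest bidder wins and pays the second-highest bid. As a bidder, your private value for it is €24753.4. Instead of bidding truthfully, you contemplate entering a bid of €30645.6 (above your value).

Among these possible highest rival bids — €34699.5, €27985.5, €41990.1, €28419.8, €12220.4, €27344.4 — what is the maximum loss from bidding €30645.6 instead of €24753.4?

€34699.5: same outcome either way → loss €0.
€27985.5: truthful gives €0, deviation gives −€3232.1 → loss €3232.1.
€41990.1: same outcome either way → loss €0.
€28419.8: truthful gives €0, deviation gives −€3666.4 → loss €3666.4.
€12220.4: same outcome either way → loss €0.
€27344.4: truthful gives €0, deviation gives −€2591 → loss €2591.
Maximum loss: €3666.4.

€3666.4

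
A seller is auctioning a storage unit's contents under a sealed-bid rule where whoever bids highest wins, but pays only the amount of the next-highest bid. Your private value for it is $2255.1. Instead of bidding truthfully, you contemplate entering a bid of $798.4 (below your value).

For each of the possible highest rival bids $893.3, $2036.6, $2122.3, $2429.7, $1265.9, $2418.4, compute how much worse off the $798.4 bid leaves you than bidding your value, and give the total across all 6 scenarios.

$2702.3

The deviation costs you only when the competing bid falls strictly between $798.4 and $2255.1; elsewhere both bids give the same outcome.
$893.3: truthful payoff $1361.8, deviation payoff $0 → loss $1361.8.
$2036.6: truthful payoff $218.5, deviation payoff $0 → loss $218.5.
$2122.3: truthful payoff $132.8, deviation payoff $0 → loss $132.8.
$2429.7: outcomes coincide → loss $0.
$1265.9: truthful payoff $989.2, deviation payoff $0 → loss $989.2.
$2418.4: outcomes coincide → loss $0.
Total loss = $1361.8 + $218.5 + $132.8 + $989.2 = $2702.3.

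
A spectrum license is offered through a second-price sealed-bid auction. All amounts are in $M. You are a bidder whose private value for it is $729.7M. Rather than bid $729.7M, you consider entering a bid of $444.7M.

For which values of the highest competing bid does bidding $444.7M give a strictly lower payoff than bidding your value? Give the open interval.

($444.7M, $729.7M)

If the competing bid is below $444.7M, both bids win at the same price — no difference.
If it is above $729.7M, both bids lose — no difference.
If it lies strictly between $444.7M and $729.7M, bidding your value wins at a price below your value (positive payoff) while bidding $444.7M loses (payoff 0).
So the deviation strictly hurts on the open interval ($444.7M, $729.7M).
Truthful bidding weakly dominates here: raising your bid can only win items priced above your value, and lowering it can only forfeit items priced below.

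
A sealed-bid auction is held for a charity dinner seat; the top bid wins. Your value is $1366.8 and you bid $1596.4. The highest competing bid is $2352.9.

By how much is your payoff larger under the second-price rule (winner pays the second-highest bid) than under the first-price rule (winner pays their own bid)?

Your bid $1596.4 is below $2352.9, so you lose under either rule.
Payoff is $0 in both cases; difference = $0.

$0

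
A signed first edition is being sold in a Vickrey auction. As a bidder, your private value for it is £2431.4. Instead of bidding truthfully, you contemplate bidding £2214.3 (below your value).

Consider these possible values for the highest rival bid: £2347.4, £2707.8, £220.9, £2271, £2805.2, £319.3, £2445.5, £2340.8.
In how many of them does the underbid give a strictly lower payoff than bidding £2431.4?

3

The deviation hurts exactly when the highest competing bid lies strictly between £2214.3 and £2431.4 — underbidding then forfeits a profitable win.
£2347.4: inside the interval → strictly worse (loss £84).
£2707.8: above both → same outcome either way.
£220.9: below both → same outcome either way.
£2271: inside the interval → strictly worse (loss £160.4).
£2805.2: above both → same outcome either way.
£319.3: below both → same outcome either way.
£2445.5: above both → same outcome either way.
£2340.8: inside the interval → strictly worse (loss £90.6).
Count: 3.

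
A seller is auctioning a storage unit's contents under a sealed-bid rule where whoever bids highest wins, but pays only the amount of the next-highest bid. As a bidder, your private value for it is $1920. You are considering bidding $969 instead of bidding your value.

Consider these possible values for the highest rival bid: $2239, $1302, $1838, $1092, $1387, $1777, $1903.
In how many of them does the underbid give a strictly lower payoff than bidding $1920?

6

The deviation hurts exactly when the highest competing bid lies strictly between $969 and $1920 — underbidding then forfeits a profitable win.
$2239: above both → same outcome either way.
$1302: inside the interval → strictly worse (loss $618).
$1838: inside the interval → strictly worse (loss $82).
$1092: inside the interval → strictly worse (loss $828).
$1387: inside the interval → strictly worse (loss $533).
$1777: inside the interval → strictly worse (loss $143).
$1903: inside the interval → strictly worse (loss $17).
Count: 6.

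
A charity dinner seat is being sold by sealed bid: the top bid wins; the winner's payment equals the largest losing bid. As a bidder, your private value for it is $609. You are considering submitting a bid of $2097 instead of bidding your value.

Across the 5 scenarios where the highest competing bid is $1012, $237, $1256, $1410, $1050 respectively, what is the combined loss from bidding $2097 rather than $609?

$2292

The deviation costs you only when the competing bid falls strictly between $609 and $2097; elsewhere both bids give the same outcome.
$1012: truthful payoff $0, deviation payoff −$403 → loss $403.
$237: outcomes coincide → loss $0.
$1256: truthful payoff $0, deviation payoff −$647 → loss $647.
$1410: truthful payoff $0, deviation payoff −$801 → loss $801.
$1050: truthful payoff $0, deviation payoff −$441 → loss $441.
Total loss = $403 + $647 + $801 + $441 = $2292.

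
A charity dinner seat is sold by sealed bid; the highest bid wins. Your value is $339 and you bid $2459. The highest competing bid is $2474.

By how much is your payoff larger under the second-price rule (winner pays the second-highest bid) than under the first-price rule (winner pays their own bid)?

Your bid $2459 is below $2474, so you lose under either rule.
Payoff is $0 in both cases; difference = $0.

$0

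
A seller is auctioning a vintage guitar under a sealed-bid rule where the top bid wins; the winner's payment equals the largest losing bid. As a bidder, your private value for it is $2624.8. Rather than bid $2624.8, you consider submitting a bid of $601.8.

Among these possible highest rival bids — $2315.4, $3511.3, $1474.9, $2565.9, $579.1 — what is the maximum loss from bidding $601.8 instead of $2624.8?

$1149.9

$2315.4: truthful gives $309.4, deviation gives $0 → loss $309.4.
$3511.3: same outcome either way → loss $0.
$1474.9: truthful gives $1149.9, deviation gives $0 → loss $1149.9.
$2565.9: truthful gives $58.9, deviation gives $0 → loss $58.9.
$579.1: same outcome either way → loss $0.
Maximum loss: $1149.9.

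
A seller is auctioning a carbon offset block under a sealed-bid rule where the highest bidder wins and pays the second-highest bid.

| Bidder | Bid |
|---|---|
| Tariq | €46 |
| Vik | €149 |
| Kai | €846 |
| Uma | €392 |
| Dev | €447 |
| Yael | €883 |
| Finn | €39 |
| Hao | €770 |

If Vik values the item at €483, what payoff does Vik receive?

€0

Highest bid: Yael at €883, so Yael wins.
Second-highest bid: Kai at €846 — that is the price the winner pays.
Vik did not win, so Vik pays nothing and receives nothing: payoff €0.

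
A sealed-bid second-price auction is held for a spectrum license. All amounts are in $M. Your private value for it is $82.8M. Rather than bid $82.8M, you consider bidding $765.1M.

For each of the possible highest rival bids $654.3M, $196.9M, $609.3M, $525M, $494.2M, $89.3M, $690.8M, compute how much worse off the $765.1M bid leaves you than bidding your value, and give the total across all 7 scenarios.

$2680.2M

The deviation costs you only when the competing bid falls strictly between $82.8M and $765.1M; elsewhere both bids give the same outcome.
$654.3M: truthful payoff $0M, deviation payoff −$571.5M → loss $571.5M.
$196.9M: truthful payoff $0M, deviation payoff −$114.1M → loss $114.1M.
$609.3M: truthful payoff $0M, deviation payoff −$526.5M → loss $526.5M.
$525M: truthful payoff $0M, deviation payoff −$442.2M → loss $442.2M.
$494.2M: truthful payoff $0M, deviation payoff −$411.4M → loss $411.4M.
$89.3M: truthful payoff $0M, deviation payoff −$6.5M → loss $6.5M.
$690.8M: truthful payoff $0M, deviation payoff −$608M → loss $608M.
Total loss = $571.5M + $114.1M + $526.5M + $442.2M + $411.4M + $6.5M + $608M = $2680.2M.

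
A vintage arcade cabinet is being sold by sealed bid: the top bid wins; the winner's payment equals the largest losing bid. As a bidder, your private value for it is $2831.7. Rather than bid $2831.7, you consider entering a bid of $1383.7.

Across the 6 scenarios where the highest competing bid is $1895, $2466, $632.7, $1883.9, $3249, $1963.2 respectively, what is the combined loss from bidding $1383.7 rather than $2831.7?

The deviation costs you only when the competing bid falls strictly between $1383.7 and $2831.7; elsewhere both bids give the same outcome.
$1895: truthful payoff $936.7, deviation payoff $0 → loss $936.7.
$2466: truthful payoff $365.7, deviation payoff $0 → loss $365.7.
$632.7: outcomes coincide → loss $0.
$1883.9: truthful payoff $947.8, deviation payoff $0 → loss $947.8.
$3249: outcomes coincide → loss $0.
$1963.2: truthful payoff $868.5, deviation payoff $0 → loss $868.5.
Total loss = $936.7 + $365.7 + $947.8 + $868.5 = $3118.7.

$3118.7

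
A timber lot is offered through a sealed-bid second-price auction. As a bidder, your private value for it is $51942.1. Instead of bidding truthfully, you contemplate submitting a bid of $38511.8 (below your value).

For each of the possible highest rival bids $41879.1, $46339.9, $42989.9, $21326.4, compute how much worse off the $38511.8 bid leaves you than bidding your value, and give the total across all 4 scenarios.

$24617.4

The deviation costs you only when the competing bid falls strictly between $38511.8 and $51942.1; elsewhere both bids give the same outcome.
$41879.1: truthful payoff $10063, deviation payoff $0 → loss $10063.
$46339.9: truthful payoff $5602.2, deviation payoff $0 → loss $5602.2.
$42989.9: truthful payoff $8952.2, deviation payoff $0 → loss $8952.2.
$21326.4: outcomes coincide → loss $0.
Total loss = $10063 + $5602.2 + $8952.2 = $24617.4.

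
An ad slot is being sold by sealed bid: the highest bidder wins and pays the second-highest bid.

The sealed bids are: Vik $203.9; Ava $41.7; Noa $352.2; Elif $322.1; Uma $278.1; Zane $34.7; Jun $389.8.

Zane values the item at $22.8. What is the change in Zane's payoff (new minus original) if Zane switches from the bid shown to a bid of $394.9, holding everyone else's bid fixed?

The highest bid among the other bidders is $389.8; Zane's bid doesn't change that.
Original bid $34.7: Zane is not highest (top rival bid is $389.8); payoff $0.
Alternative bid $394.9: Zane is highest, pays the top rival bid $389.8; payoff $22.8 − $389.8 = −$367.
Change in payoff = −$367 − ($0) = −$367.

−$367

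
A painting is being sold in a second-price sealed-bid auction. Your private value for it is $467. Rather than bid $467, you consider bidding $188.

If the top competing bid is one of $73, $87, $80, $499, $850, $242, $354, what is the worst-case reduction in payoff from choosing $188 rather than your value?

$225

$73: same outcome either way → loss $0.
$87: same outcome either way → loss $0.
$80: same outcome either way → loss $0.
$499: same outcome either way → loss $0.
$850: same outcome either way → loss $0.
$242: truthful gives $225, deviation gives $0 → loss $225.
$354: truthful gives $113, deviation gives $0 → loss $113.
Maximum loss: $225.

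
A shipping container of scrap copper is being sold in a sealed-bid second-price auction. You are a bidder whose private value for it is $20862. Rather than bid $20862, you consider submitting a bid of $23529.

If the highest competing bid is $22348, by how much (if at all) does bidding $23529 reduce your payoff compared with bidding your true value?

Bidding your value $20862: you lose (since $20862 < $22348). Payoff $0.
Bidding $23529: you win and pay $22348. Payoff $20862 − $22348 = −$1486.
The competing bid $22348 lies between your value and your inflated bid, so overbidding wins an item priced above your value.
Loss from deviating = $0 − (−$1486) = $1486.
In a second-price auction your bid sets only whether you win, not what you pay, so bidding your true value is weakly dominant.

$1486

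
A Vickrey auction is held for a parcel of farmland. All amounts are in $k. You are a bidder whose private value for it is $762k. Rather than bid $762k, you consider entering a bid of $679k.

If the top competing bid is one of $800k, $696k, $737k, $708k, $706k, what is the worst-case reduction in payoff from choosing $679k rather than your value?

$800k: same outcome either way → loss $0k.
$696k: truthful gives $66k, deviation gives $0k → loss $66k.
$737k: truthful gives $25k, deviation gives $0k → loss $25k.
$708k: truthful gives $54k, deviation gives $0k → loss $54k.
$706k: truthful gives $56k, deviation gives $0k → loss $56k.
Maximum loss: $66k.

$66k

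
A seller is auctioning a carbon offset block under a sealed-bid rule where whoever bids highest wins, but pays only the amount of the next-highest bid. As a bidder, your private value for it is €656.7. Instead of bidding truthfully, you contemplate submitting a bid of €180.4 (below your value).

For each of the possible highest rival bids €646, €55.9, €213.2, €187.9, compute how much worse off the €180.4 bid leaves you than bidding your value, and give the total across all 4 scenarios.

€923

The deviation costs you only when the competing bid falls strictly between €180.4 and €656.7; elsewhere both bids give the same outcome.
€646: truthful payoff €10.7, deviation payoff €0 → loss €10.7.
€55.9: outcomes coincide → loss €0.
€213.2: truthful payoff €443.5, deviation payoff €0 → loss €443.5.
€187.9: truthful payoff €468.8, deviation payoff €0 → loss €468.8.
Total loss = €10.7 + €443.5 + €468.8 = €923.
In a second-price auction your bid sets only whether you win, not what you pay, so bidding your true value is weakly dominant.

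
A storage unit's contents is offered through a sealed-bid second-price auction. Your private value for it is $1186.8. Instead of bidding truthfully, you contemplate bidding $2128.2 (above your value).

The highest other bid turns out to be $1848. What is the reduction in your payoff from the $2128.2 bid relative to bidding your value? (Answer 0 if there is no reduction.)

Bidding your value $1186.8: you lose (since $1186.8 < $1848). Payoff $0.
Bidding $2128.2: you win and pay $1848. Payoff $1186.8 − $1848 = −$661.2.
The competing bid $1848 lies between your value and your inflated bid, so overbidding wins an item priced above your value.
Loss from deviating = $0 − (−$661.2) = $661.2.

$661.2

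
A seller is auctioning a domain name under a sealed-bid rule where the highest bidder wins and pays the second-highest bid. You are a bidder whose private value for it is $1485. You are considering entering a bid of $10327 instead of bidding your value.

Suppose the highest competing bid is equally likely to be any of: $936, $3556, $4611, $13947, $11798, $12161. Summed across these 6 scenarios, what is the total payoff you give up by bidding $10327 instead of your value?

$5197

The deviation costs you only when the competing bid falls strictly between $1485 and $10327; elsewhere both bids give the same outcome.
$936: outcomes coincide → loss $0.
$3556: truthful payoff $0, deviation payoff −$2071 → loss $2071.
$4611: truthful payoff $0, deviation payoff −$3126 → loss $3126.
$13947: outcomes coincide → loss $0.
$11798: outcomes coincide → loss $0.
$12161: outcomes coincide → loss $0.
Total loss = $2071 + $3126 = $5197.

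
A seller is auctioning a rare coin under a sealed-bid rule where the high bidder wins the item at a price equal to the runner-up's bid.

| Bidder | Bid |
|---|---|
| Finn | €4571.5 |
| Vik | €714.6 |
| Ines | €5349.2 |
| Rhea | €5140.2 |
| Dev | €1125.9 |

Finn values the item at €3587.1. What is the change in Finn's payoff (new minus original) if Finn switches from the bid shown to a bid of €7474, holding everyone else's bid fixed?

−€1762.1

The highest bid among the other bidders is €5349.2; Finn's bid doesn't change that.
Original bid €4571.5: Finn is not highest (top rival bid is €5349.2); payoff €0.
Alternative bid €7474: Finn is highest, pays the top rival bid €5349.2; payoff €3587.1 − €5349.2 = −€1762.1.
Change in payoff = −€1762.1 − (€0) = −€1762.1.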